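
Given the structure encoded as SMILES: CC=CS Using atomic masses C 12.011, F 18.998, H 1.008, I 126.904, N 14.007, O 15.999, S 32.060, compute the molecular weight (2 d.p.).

74.14 g/mol

First, the molecular formula is C3H6S (counting implicit H from valence).
  C: 3 × 12.011 = 36.033
  H: 6 × 1.008 = 6.048
  S: 1 × 32.060 = 32.060
Sum: 3×12.011 + 6×1.008 + 1×32.060 = 74.141 → 74.14 g/mol.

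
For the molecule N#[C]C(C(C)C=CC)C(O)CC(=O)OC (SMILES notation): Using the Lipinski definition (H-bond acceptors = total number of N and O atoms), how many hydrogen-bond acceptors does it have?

N atoms: 1; O atoms: 3.
Lipinski HBA = 1 + 3 = 4.

4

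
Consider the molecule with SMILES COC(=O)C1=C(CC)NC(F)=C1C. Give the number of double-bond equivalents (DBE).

Molecular formula: C9H12FNO2.
DoU = (2C + 2 + N − H − X) / 2, where X is the halogen count and O/S are ignored.
    = (2·9 + 2 + 1 − 12 − 1) / 2 = 8 / 2 = 4.

4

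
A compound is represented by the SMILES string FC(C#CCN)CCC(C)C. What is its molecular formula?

C9H16FN

Walk through each heavy atom and fill implicit hydrogens from standard valence (C 4, N 3, O 2, S 2, halogen 1):
  atom 1: F (halogen, monovalent) → 0 H
  atom 2: C, bond orders sum to 3 (valence 4) → 1 H
  atom 3: C, bond orders sum to 4 (valence 4) → 0 H
  atom 4: C, bond orders sum to 4 (valence 4) → 0 H
  atom 5: C, bond orders sum to 2 (valence 4) → 2 H
  atom 6: N, bond orders sum to 1 (valence 3) → 2 H
  atom 7: C, bond orders sum to 2 (valence 4) → 2 H
  atom 8: C, bond orders sum to 2 (valence 4) → 2 H
  atom 9: C, bond orders sum to 3 (valence 4) → 1 H
  atom 10: C, bond orders sum to 1 (valence 4) → 3 H
  atom 11: C, bond orders sum to 1 (valence 4) → 3 H
Totals → C:9, H:16, F:1, N:1.
In Hill order: C9H16FN.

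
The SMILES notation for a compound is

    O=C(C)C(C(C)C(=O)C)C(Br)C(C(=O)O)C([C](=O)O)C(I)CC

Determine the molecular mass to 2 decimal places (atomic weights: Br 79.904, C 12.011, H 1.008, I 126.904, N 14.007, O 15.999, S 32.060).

First, the molecular formula is C15H22BrIO6 (counting implicit H from valence).
  Br: 1 × 79.904 = 79.904
  C: 15 × 12.011 = 180.165
  H: 22 × 1.008 = 22.176
  I: 1 × 126.904 = 126.904
  O: 6 × 15.999 = 95.994
Sum: 1×79.904 + 15×12.011 + 22×1.008 + 1×126.904 + 6×15.999 = 505.143 → 505.14 g/mol.

505.14 g/mol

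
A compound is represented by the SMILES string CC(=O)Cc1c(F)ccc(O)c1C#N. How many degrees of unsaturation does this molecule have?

Molecular formula: C10H8FNO2.
DoU = (2C + 2 + N − H − X) / 2, where X is the halogen count and O/S are ignored.
    = (2·10 + 2 + 1 − 8 − 1) / 2 = 14 / 2 = 7.

7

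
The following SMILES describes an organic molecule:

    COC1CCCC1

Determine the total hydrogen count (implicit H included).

Walk through each heavy atom and fill implicit hydrogens from standard valence (C 4, N 3, O 2, S 2, halogen 1):
  atom 1: C, bond orders sum to 1 (valence 4) → 3 H
  atom 2: O, bond orders sum to 2 (valence 2) → 0 H
  atom 3: C, bond orders sum to 3 (valence 4) → 1 H
  atom 4: C, bond orders sum to 2 (valence 4) → 2 H
  atom 5: C, bond orders sum to 2 (valence 4) → 2 H
  atom 6: C, bond orders sum to 2 (valence 4) → 2 H
  atom 7: C, bond orders sum to 2 (valence 4) → 2 H
Total hydrogens: 12.

12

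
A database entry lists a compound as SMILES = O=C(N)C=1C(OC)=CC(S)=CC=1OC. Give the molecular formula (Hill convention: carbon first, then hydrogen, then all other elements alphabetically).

C9H11NO3S

Walk through each heavy atom and fill implicit hydrogens from standard valence (C 4, N 3, O 2, S 2, halogen 1):
  atom 1: O, bond orders sum to 2 (valence 2) → 0 H
  atom 2: C, bond orders sum to 4 (valence 4) → 0 H
  atom 3: N, bond orders sum to 1 (valence 3) → 2 H
  atom 4: C, bond orders sum to 4 (valence 4) → 0 H
  atom 5: C, bond orders sum to 4 (valence 4) → 0 H
  atom 6: O, bond orders sum to 2 (valence 2) → 0 H
  atom 7: C, bond orders sum to 1 (valence 4) → 3 H
  atom 8: C, bond orders sum to 3 (valence 4) → 1 H
  atom 9: C, bond orders sum to 4 (valence 4) → 0 H
  atom 10: S, bond orders sum to 1 (valence 2) → 1 H
  atom 11: C, bond orders sum to 3 (valence 4) → 1 H
  atom 12: C, bond orders sum to 4 (valence 4) → 0 H
  atom 13: O, bond orders sum to 2 (valence 2) → 0 H
  atom 14: C, bond orders sum to 1 (valence 4) → 3 H
Totals → C:9, H:11, N:1, O:3, S:1.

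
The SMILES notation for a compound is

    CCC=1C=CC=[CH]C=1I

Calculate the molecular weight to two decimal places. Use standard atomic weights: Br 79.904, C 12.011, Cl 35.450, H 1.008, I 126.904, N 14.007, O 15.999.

232.06 g/mol

First, the molecular formula is C8H9I (counting implicit H from valence).
  C: 8 × 12.011 = 96.088
  H: 9 × 1.008 = 9.072
  I: 1 × 126.904 = 126.904
Sum: 8×12.011 + 9×1.008 + 1×126.904 = 232.064 → 232.06 g/mol.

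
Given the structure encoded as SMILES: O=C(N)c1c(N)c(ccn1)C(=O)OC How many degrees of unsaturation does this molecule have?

Molecular formula: C8H9N3O3.
DoU = (2C + 2 + N − H − X) / 2, where X is the halogen count and O/S are ignored.
    = (2·8 + 2 + 3 − 9 − 0) / 2 = 12 / 2 = 6.

6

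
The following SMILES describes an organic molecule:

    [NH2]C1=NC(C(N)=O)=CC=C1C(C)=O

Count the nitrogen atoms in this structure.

Scan the SMILES for N atoms (remember two-letter symbols like Cl and Br are single atoms).
Nitrogen count: 3.

3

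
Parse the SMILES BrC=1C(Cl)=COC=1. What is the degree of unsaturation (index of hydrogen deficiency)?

3

Degree of unsaturation = (number of rings) + (number of π bonds).
Ring closures in the SMILES: 1.
π bonds: 2 double bonds (each 1 DoU) → 2 DoU from unsaturation.
Total DoU = 1 + 2 = 3.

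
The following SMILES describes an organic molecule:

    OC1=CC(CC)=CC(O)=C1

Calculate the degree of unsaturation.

Degree of unsaturation = (number of rings) + (number of π bonds).
Ring closures in the SMILES: 1.
π bonds: 3 double bonds (each 1 DoU) → 3 DoU from unsaturation.
Total DoU = 1 + 3 = 4.

4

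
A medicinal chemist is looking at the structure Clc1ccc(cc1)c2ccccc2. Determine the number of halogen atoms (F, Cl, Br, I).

Halogen atoms appear at heavy-atom position 1 (1×Cl).
Halogen count: 1.

1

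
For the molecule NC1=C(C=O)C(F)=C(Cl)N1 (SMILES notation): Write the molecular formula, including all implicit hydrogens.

C5H4ClFN2O

Walk through each heavy atom and fill implicit hydrogens from standard valence (C 4, N 3, O 2, S 2, halogen 1):
  atom 1: N, bond orders sum to 1 (valence 3) → 2 H
  atom 2: C, bond orders sum to 4 (valence 4) → 0 H
  atom 3: C, bond orders sum to 4 (valence 4) → 0 H
  atom 4: C, bond orders sum to 3 (valence 4) → 1 H
  atom 5: O, bond orders sum to 2 (valence 2) → 0 H
  atom 6: C, bond orders sum to 4 (valence 4) → 0 H
  atom 7: F (halogen, monovalent) → 0 H
  atom 8: C, bond orders sum to 4 (valence 4) → 0 H
  atom 9: Cl (halogen, monovalent) → 0 H
  atom 10: N, bond orders sum to 2 (valence 3) → 1 H
Totals → C:5, H:4, Cl:1, F:1, N:2, O:1.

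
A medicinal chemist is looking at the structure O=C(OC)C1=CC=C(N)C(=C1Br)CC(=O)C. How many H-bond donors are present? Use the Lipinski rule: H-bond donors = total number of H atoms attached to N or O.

Donors: find every N or O and count the H atoms it carries.
  atom 1 (O): bond orders sum to 2 → 0 H
  atom 3 (O): bond orders sum to 2 → 0 H
  atom 9 (N): bond orders sum to 1 → 2 H
  atom 15 (O): bond orders sum to 2 → 0 H
Lipinski HBD = 2.

2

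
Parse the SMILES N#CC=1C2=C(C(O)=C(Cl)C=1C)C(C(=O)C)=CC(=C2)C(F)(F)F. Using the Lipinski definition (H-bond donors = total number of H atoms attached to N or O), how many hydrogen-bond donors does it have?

Donors: find every N or O and count the H atoms it carries.
  atom 1 (N): bond orders sum to 3 → 0 H
  atom 7 (O): bond orders sum to 1 → 1 H
  atom 14 (O): bond orders sum to 2 → 0 H
Lipinski HBD = 1.

1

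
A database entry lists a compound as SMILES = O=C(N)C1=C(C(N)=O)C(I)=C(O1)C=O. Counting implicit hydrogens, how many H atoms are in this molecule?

5

Walk through each heavy atom and fill implicit hydrogens from standard valence (C 4, N 3, O 2, S 2, halogen 1):
  atom 1: O, bond orders sum to 2 (valence 2) → 0 H
  atom 2: C, bond orders sum to 4 (valence 4) → 0 H
  atom 3: N, bond orders sum to 1 (valence 3) → 2 H
  atom 4: C, bond orders sum to 4 (valence 4) → 0 H
  atom 5: C, bond orders sum to 4 (valence 4) → 0 H
  atom 6: C, bond orders sum to 4 (valence 4) → 0 H
  atom 7: N, bond orders sum to 1 (valence 3) → 2 H
  atom 8: O, bond orders sum to 2 (valence 2) → 0 H
  atom 9: C, bond orders sum to 4 (valence 4) → 0 H
  atom 10: I (halogen, monovalent) → 0 H
  atom 11: C, bond orders sum to 4 (valence 4) → 0 H
  atom 12: O, bond orders sum to 2 (valence 2) → 0 H
  atom 13: C, bond orders sum to 3 (valence 4) → 1 H
  atom 14: O, bond orders sum to 2 (valence 2) → 0 H
Total hydrogens: 5.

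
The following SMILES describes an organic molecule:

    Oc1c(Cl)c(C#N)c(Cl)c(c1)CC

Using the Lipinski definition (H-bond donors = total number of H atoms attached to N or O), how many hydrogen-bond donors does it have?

1

Donors: find every N or O and count the H atoms it carries.
  atom 1 (O): bond orders sum to 1 → 1 H
  atom 7 (N): bond orders sum to 3 → 0 H
Lipinski HBD = 1.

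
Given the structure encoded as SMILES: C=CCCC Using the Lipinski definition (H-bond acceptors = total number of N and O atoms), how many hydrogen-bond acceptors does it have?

0

N atoms: 0; O atoms: 0.
Lipinski HBA = 0 + 0 = 0.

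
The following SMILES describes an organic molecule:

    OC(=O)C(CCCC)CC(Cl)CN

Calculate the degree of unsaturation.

Degree of unsaturation = (number of rings) + (number of π bonds).
Ring closures in the SMILES: 0.
π bonds: 1 double bond (each 1 DoU) → 1 DoU from unsaturation.
Total DoU = 0 + 1 = 1.

1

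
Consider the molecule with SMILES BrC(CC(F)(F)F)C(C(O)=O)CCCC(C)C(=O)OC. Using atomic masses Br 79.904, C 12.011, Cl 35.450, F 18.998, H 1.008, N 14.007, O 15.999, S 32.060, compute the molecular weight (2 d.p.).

First, the molecular formula is C12H18BrF3O4 (counting implicit H from valence).
  Br: 1 × 79.904 = 79.904
  C: 12 × 12.011 = 144.132
  F: 3 × 18.998 = 56.994
  H: 18 × 1.008 = 18.144
  O: 4 × 15.999 = 63.996
Sum: 1×79.904 + 12×12.011 + 3×18.998 + 18×1.008 + 4×15.999 = 363.170 → 363.17 g/mol.

363.17 g/mol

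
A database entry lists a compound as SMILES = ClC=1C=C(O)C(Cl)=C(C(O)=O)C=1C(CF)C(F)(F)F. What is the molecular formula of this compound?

Walk through each heavy atom and fill implicit hydrogens from standard valence (C 4, N 3, O 2, S 2, halogen 1):
  atom 1: Cl (halogen, monovalent) → 0 H
  atom 2: C, bond orders sum to 4 (valence 4) → 0 H
  atom 3: C, bond orders sum to 3 (valence 4) → 1 H
  atom 4: C, bond orders sum to 4 (valence 4) → 0 H
  atom 5: O, bond orders sum to 1 (valence 2) → 1 H
  atom 6: C, bond orders sum to 4 (valence 4) → 0 H
  atom 7: Cl (halogen, monovalent) → 0 H
  atom 8: C, bond orders sum to 4 (valence 4) → 0 H
  atom 9: C, bond orders sum to 4 (valence 4) → 0 H
  atom 10: O, bond orders sum to 1 (valence 2) → 1 H
  atom 11: O, bond orders sum to 2 (valence 2) → 0 H
  atom 12: C, bond orders sum to 4 (valence 4) → 0 H
  atom 13: C, bond orders sum to 3 (valence 4) → 1 H
  atom 14: C, bond orders sum to 2 (valence 4) → 2 H
  atom 15: F (halogen, monovalent) → 0 H
  atom 16: C, bond orders sum to 4 (valence 4) → 0 H
  atom 17: F (halogen, monovalent) → 0 H
  atom 18: F (halogen, monovalent) → 0 H
  atom 19: F (halogen, monovalent) → 0 H
Totals → C:10, H:6, Cl:2, F:4, O:3.

C10H6Cl2F4O3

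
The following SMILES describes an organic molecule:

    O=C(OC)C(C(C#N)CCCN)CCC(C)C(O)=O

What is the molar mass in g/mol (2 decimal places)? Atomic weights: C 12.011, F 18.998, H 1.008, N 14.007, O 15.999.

270.33 g/mol

First, the molecular formula is C13H22N2O4 (counting implicit H from valence).
  C: 13 × 12.011 = 156.143
  H: 22 × 1.008 = 22.176
  N: 2 × 14.007 = 28.014
  O: 4 × 15.999 = 63.996
Sum: 13×12.011 + 22×1.008 + 2×14.007 + 4×15.999 = 270.329 → 270.33 g/mol.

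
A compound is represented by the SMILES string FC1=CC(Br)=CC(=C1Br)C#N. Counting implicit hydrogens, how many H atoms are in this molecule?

Walk through each heavy atom and fill implicit hydrogens from standard valence (C 4, N 3, O 2, S 2, halogen 1):
  atom 1: F (halogen, monovalent) → 0 H
  atom 2: C, bond orders sum to 4 (valence 4) → 0 H
  atom 3: C, bond orders sum to 3 (valence 4) → 1 H
  atom 4: C, bond orders sum to 4 (valence 4) → 0 H
  atom 5: Br (halogen, monovalent) → 0 H
  atom 6: C, bond orders sum to 3 (valence 4) → 1 H
  atom 7: C, bond orders sum to 4 (valence 4) → 0 H
  atom 8: C, bond orders sum to 4 (valence 4) → 0 H
  atom 9: Br (halogen, monovalent) → 0 H
  atom 10: C, bond orders sum to 4 (valence 4) → 0 H
  atom 11: N, bond orders sum to 3 (valence 3) → 0 H
Total hydrogens: 2.

2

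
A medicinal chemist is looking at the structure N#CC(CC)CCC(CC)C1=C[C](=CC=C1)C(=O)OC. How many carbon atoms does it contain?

17

Count every carbon token in the SMILES (each C, including those in ring-closure positions and inside branches).
Carbon count: 17.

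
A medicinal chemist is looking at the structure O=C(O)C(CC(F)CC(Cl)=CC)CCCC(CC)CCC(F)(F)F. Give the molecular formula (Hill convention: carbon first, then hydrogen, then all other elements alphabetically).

Walk through each heavy atom and fill implicit hydrogens from standard valence (C 4, N 3, O 2, S 2, halogen 1):
  atom 1: O, bond orders sum to 2 (valence 2) → 0 H
  atom 2: C, bond orders sum to 4 (valence 4) → 0 H
  atom 3: O, bond orders sum to 1 (valence 2) → 1 H
  atom 4: C, bond orders sum to 3 (valence 4) → 1 H
  atom 5: C, bond orders sum to 2 (valence 4) → 2 H
  atom 6: C, bond orders sum to 3 (valence 4) → 1 H
  atom 7: F (halogen, monovalent) → 0 H
  atom 8: C, bond orders sum to 2 (valence 4) → 2 H
  atom 9: C, bond orders sum to 4 (valence 4) → 0 H
  atom 10: Cl (halogen, monovalent) → 0 H
  atom 11: C, bond orders sum to 3 (valence 4) → 1 H
  atom 12: C, bond orders sum to 1 (valence 4) → 3 H
  atom 13: C, bond orders sum to 2 (valence 4) → 2 H
  atom 14: C, bond orders sum to 2 (valence 4) → 2 H
  atom 15: C, bond orders sum to 2 (valence 4) → 2 H
  atom 16: C, bond orders sum to 3 (valence 4) → 1 H
  atom 17: C, bond orders sum to 2 (valence 4) → 2 H
  atom 18: C, bond orders sum to 1 (valence 4) → 3 H
  atom 19: C, bond orders sum to 2 (valence 4) → 2 H
  atom 20: C, bond orders sum to 2 (valence 4) → 2 H
  atom 21: C, bond orders sum to 4 (valence 4) → 0 H
  atom 22: F (halogen, monovalent) → 0 H
  atom 23: F (halogen, monovalent) → 0 H
  atom 24: F (halogen, monovalent) → 0 H
Totals → C:17, H:27, Cl:1, F:4, O:2.

C17H27ClF4O2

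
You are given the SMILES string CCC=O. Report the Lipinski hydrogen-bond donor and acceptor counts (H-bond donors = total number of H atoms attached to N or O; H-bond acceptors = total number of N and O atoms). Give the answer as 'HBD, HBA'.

Donors: find every N or O and count the H atoms it carries.
  atom 4 (O): bond orders sum to 2 → 0 H
Lipinski HBD = 0.
Acceptors: N atoms = 0, O atoms = 1 → HBA = 1.

0, 1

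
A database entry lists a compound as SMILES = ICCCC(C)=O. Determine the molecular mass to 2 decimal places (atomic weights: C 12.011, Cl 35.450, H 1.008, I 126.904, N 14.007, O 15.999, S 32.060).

First, the molecular formula is C5H9IO (counting implicit H from valence).
  C: 5 × 12.011 = 60.055
  H: 9 × 1.008 = 9.072
  I: 1 × 126.904 = 126.904
  O: 1 × 15.999 = 15.999
Sum: 5×12.011 + 9×1.008 + 1×126.904 + 1×15.999 = 212.030 → 212.03 g/mol.

212.03 g/mol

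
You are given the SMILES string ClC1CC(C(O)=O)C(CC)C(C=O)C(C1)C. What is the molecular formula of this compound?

Walk through each heavy atom and fill implicit hydrogens from standard valence (C 4, N 3, O 2, S 2, halogen 1):
  atom 1: Cl (halogen, monovalent) → 0 H
  atom 2: C, bond orders sum to 3 (valence 4) → 1 H
  atom 3: C, bond orders sum to 2 (valence 4) → 2 H
  atom 4: C, bond orders sum to 3 (valence 4) → 1 H
  atom 5: C, bond orders sum to 4 (valence 4) → 0 H
  atom 6: O, bond orders sum to 1 (valence 2) → 1 H
  atom 7: O, bond orders sum to 2 (valence 2) → 0 H
  atom 8: C, bond orders sum to 3 (valence 4) → 1 H
  atom 9: C, bond orders sum to 2 (valence 4) → 2 H
  atom 10: C, bond orders sum to 1 (valence 4) → 3 H
  atom 11: C, bond orders sum to 3 (valence 4) → 1 H
  atom 12: C, bond orders sum to 3 (valence 4) → 1 H
  atom 13: O, bond orders sum to 2 (valence 2) → 0 H
  atom 14: C, bond orders sum to 3 (valence 4) → 1 H
  atom 15: C, bond orders sum to 2 (valence 4) → 2 H
  atom 16: C, bond orders sum to 1 (valence 4) → 3 H
Totals → C:12, H:19, Cl:1, O:3.
In Hill order: C12H19ClO3.

C12H19ClO3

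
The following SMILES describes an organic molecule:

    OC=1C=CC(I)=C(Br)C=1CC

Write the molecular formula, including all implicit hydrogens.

Walk through each heavy atom and fill implicit hydrogens from standard valence (C 4, N 3, O 2, S 2, halogen 1):
  atom 1: O, bond orders sum to 1 (valence 2) → 1 H
  atom 2: C, bond orders sum to 4 (valence 4) → 0 H
  atom 3: C, bond orders sum to 3 (valence 4) → 1 H
  atom 4: C, bond orders sum to 3 (valence 4) → 1 H
  atom 5: C, bond orders sum to 4 (valence 4) → 0 H
  atom 6: I (halogen, monovalent) → 0 H
  atom 7: C, bond orders sum to 4 (valence 4) → 0 H
  atom 8: Br (halogen, monovalent) → 0 H
  atom 9: C, bond orders sum to 4 (valence 4) → 0 H
  atom 10: C, bond orders sum to 2 (valence 4) → 2 H
  atom 11: C, bond orders sum to 1 (valence 4) → 3 H
Totals → C:8, H:8, Br:1, I:1, O:1.
In Hill order: C8H8BrIO.

C8H8BrIO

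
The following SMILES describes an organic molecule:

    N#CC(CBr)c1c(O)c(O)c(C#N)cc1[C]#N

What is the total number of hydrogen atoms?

Walk through each heavy atom and fill implicit hydrogens from standard valence (C 4, N 3, O 2, S 2, halogen 1); for lowercase aromatic atoms, an aromatic c carries 1 H when it has two neighbours and 0 H with three, and aromatic n carries 0 H:
  atom 1: N, bond orders sum to 3 (valence 3) → 0 H
  atom 2: C, bond orders sum to 4 (valence 4) → 0 H
  atom 3: C, bond orders sum to 3 (valence 4) → 1 H
  atom 4: C, bond orders sum to 2 (valence 4) → 2 H
  atom 5: Br (halogen, monovalent) → 0 H
  atom 6: aromatic c, 3 neighbours → 0 H
  atom 7: aromatic c, 3 neighbours → 0 H
  atom 8: O, bond orders sum to 1 (valence 2) → 1 H
  atom 9: aromatic c, 3 neighbours → 0 H
  atom 10: O, bond orders sum to 1 (valence 2) → 1 H
  atom 11: aromatic c, 3 neighbours → 0 H
  atom 12: C, bond orders sum to 4 (valence 4) → 0 H
  atom 13: N, bond orders sum to 3 (valence 3) → 0 H
  atom 14: aromatic c, 2 neighbours → 1 H
  atom 15: aromatic c, 3 neighbours → 0 H
  atom 16: C with explicit H count 0
  atom 17: N, bond orders sum to 3 (valence 3) → 0 H
Total hydrogens: 6.

6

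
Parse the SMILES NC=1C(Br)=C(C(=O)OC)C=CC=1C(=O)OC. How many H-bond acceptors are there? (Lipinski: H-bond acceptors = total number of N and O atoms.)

5

N atoms: 1; O atoms: 4.
Lipinski HBA = 1 + 4 = 5.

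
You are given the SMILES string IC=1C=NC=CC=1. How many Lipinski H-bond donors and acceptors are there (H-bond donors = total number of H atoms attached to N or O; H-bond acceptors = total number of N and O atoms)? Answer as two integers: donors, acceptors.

0, 1

Donors: find every N or O and count the H atoms it carries.
  atom 4 (N): bond orders sum to 3 → 0 H
Lipinski HBD = 0.
Acceptors: N atoms = 1, O atoms = 0 → HBA = 1.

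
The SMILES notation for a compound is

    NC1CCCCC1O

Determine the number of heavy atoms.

8

Every atom symbol written in the SMILES (organic subset) is one heavy atom; implicit H are not written.
Heavy atoms by element → C:6, N:1, O:1.
Total: 8.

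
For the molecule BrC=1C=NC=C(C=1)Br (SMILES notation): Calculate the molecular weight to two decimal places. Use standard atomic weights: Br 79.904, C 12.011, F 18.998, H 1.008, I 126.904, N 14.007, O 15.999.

236.89 g/mol

First, the molecular formula is C5H3Br2N (counting implicit H from valence).
  Br: 2 × 79.904 = 159.808
  C: 5 × 12.011 = 60.055
  H: 3 × 1.008 = 3.024
  N: 1 × 14.007 = 14.007
Sum: 2×79.904 + 5×12.011 + 3×1.008 + 1×14.007 = 236.894 → 236.89 g/mol.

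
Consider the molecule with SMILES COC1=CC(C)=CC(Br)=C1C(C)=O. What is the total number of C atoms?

10

Count every carbon token in the SMILES (each C, including those in ring-closure positions and inside branches).
Carbon count: 10.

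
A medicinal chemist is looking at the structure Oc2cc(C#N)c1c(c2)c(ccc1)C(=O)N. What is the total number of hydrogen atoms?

Walk through each heavy atom and fill implicit hydrogens from standard valence (C 4, N 3, O 2, S 2, halogen 1); for lowercase aromatic atoms, an aromatic c carries 1 H when it has two neighbours and 0 H with three, and aromatic n carries 0 H:
  atom 1: O, bond orders sum to 1 (valence 2) → 1 H
  atom 2: aromatic c, 3 neighbours → 0 H
  atom 3: aromatic c, 2 neighbours → 1 H
  atom 4: aromatic c, 3 neighbours → 0 H
  atom 5: C, bond orders sum to 4 (valence 4) → 0 H
  atom 6: N, bond orders sum to 3 (valence 3) → 0 H
  atom 7: aromatic c, 3 neighbours → 0 H
  atom 8: aromatic c, 3 neighbours → 0 H
  atom 9: aromatic c, 2 neighbours → 1 H
  atom 10: aromatic c, 3 neighbours → 0 H
  atom 11: aromatic c, 2 neighbours → 1 H
  atom 12: aromatic c, 2 neighbours → 1 H
  atom 13: aromatic c, 2 neighbours → 1 H
  atom 14: C, bond orders sum to 4 (valence 4) → 0 H
  atom 15: O, bond orders sum to 2 (valence 2) → 0 H
  atom 16: N, bond orders sum to 1 (valence 3) → 2 H
Total hydrogens: 8.

8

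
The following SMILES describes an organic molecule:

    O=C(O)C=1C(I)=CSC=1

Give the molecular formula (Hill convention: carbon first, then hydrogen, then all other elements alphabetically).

C5H3IO2S

Walk through each heavy atom and fill implicit hydrogens from standard valence (C 4, N 3, O 2, S 2, halogen 1):
  atom 1: O, bond orders sum to 2 (valence 2) → 0 H
  atom 2: C, bond orders sum to 4 (valence 4) → 0 H
  atom 3: O, bond orders sum to 1 (valence 2) → 1 H
  atom 4: C, bond orders sum to 4 (valence 4) → 0 H
  atom 5: C, bond orders sum to 4 (valence 4) → 0 H
  atom 6: I (halogen, monovalent) → 0 H
  atom 7: C, bond orders sum to 3 (valence 4) → 1 H
  atom 8: S, bond orders sum to 2 (valence 2) → 0 H
  atom 9: C, bond orders sum to 3 (valence 4) → 1 H
Totals → C:5, H:3, I:1, O:2, S:1.
In Hill order: C5H3IO2S.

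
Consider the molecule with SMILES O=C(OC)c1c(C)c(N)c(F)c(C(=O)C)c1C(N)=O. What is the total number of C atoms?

12

Count every carbon token in the SMILES (each C, including those in ring-closure positions and inside branches).
Carbon count: 12.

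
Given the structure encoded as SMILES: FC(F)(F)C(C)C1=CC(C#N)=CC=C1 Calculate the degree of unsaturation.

Molecular formula: C10H8F3N.
DoU = (2C + 2 + N − H − X) / 2, where X is the halogen count and O/S are ignored.
    = (2·10 + 2 + 1 − 8 − 3) / 2 = 12 / 2 = 6.

6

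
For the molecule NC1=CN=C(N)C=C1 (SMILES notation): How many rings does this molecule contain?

In SMILES, each pair of matching ring-closure digits denotes one ring-closing bond; the number of such bonds equals the number of independent rings.
Ring-closure bonds here: 1.

1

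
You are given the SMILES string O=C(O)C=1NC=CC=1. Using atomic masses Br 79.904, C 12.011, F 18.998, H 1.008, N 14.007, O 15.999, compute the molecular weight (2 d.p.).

111.10 g/mol

First, the molecular formula is C5H5NO2 (counting implicit H from valence).
  C: 5 × 12.011 = 60.055
  H: 5 × 1.008 = 5.040
  N: 1 × 14.007 = 14.007
  O: 2 × 15.999 = 31.998
Sum: 5×12.011 + 5×1.008 + 1×14.007 + 2×15.999 = 111.100 → 111.10 g/mol.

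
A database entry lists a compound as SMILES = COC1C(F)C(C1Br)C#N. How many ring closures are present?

In SMILES, each pair of matching ring-closure digits denotes one ring-closing bond; the number of such bonds equals the number of independent rings.
Ring-closure bonds here: 1.

1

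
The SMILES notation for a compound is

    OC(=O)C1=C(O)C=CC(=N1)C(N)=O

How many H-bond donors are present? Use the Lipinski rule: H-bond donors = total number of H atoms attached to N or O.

Donors: find every N or O and count the H atoms it carries.
  atom 1 (O): bond orders sum to 1 → 1 H
  atom 3 (O): bond orders sum to 2 → 0 H
  atom 6 (O): bond orders sum to 1 → 1 H
  atom 10 (N): bond orders sum to 3 → 0 H
  atom 12 (N): bond orders sum to 1 → 2 H
  atom 13 (O): bond orders sum to 2 → 0 H
Lipinski HBD = 4.

4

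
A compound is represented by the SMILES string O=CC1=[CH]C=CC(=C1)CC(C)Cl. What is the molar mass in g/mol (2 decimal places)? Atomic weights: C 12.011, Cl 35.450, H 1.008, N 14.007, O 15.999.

First, the molecular formula is C10H11ClO (counting implicit H from valence).
  C: 10 × 12.011 = 120.110
  Cl: 1 × 35.450 = 35.450
  H: 11 × 1.008 = 11.088
  O: 1 × 15.999 = 15.999
Sum: 10×12.011 + 1×35.450 + 11×1.008 + 1×15.999 = 182.647 → 182.65 g/mol.

182.65 g/mol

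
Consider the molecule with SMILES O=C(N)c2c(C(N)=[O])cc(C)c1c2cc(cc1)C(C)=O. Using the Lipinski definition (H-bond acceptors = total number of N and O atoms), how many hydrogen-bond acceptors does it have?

N atoms: 2; O atoms: 3.
Lipinski HBA = 2 + 3 = 5.

5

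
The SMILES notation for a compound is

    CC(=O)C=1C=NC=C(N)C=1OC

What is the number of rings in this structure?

1

In SMILES, each pair of matching ring-closure digits denotes one ring-closing bond; the number of such bonds equals the number of independent rings.
Ring-closure bonds here: 1.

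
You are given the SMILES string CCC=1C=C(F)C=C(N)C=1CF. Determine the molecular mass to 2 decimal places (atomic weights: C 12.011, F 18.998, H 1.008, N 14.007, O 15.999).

171.19 g/mol

First, the molecular formula is C9H11F2N (counting implicit H from valence).
  C: 9 × 12.011 = 108.099
  F: 2 × 18.998 = 37.996
  H: 11 × 1.008 = 11.088
  N: 1 × 14.007 = 14.007
Sum: 9×12.011 + 2×18.998 + 11×1.008 + 1×14.007 = 171.190 → 171.19 g/mol.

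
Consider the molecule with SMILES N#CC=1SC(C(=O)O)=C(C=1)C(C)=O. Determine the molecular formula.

Walk through each heavy atom and fill implicit hydrogens from standard valence (C 4, N 3, O 2, S 2, halogen 1):
  atom 1: N, bond orders sum to 3 (valence 3) → 0 H
  atom 2: C, bond orders sum to 4 (valence 4) → 0 H
  atom 3: C, bond orders sum to 4 (valence 4) → 0 H
  atom 4: S, bond orders sum to 2 (valence 2) → 0 H
  atom 5: C, bond orders sum to 4 (valence 4) → 0 H
  atom 6: C, bond orders sum to 4 (valence 4) → 0 H
  atom 7: O, bond orders sum to 2 (valence 2) → 0 H
  atom 8: O, bond orders sum to 1 (valence 2) → 1 H
  atom 9: C, bond orders sum to 4 (valence 4) → 0 H
  atom 10: C, bond orders sum to 3 (valence 4) → 1 H
  atom 11: C, bond orders sum to 4 (valence 4) → 0 H
  atom 12: C, bond orders sum to 1 (valence 4) → 3 H
  atom 13: O, bond orders sum to 2 (valence 2) → 0 H
Totals → C:8, H:5, N:1, O:3, S:1.
In Hill order: C8H5NO3S.

C8H5NO3S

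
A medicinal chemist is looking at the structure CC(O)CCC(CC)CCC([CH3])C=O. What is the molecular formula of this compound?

C12H24O2

Walk through each heavy atom and fill implicit hydrogens from standard valence (C 4, N 3, O 2, S 2, halogen 1):
  atom 1: C, bond orders sum to 1 (valence 4) → 3 H
  atom 2: C, bond orders sum to 3 (valence 4) → 1 H
  atom 3: O, bond orders sum to 1 (valence 2) → 1 H
  atom 4: C, bond orders sum to 2 (valence 4) → 2 H
  atom 5: C, bond orders sum to 2 (valence 4) → 2 H
  atom 6: C, bond orders sum to 3 (valence 4) → 1 H
  atom 7: C, bond orders sum to 2 (valence 4) → 2 H
  atom 8: C, bond orders sum to 1 (valence 4) → 3 H
  atom 9: C, bond orders sum to 2 (valence 4) → 2 H
  atom 10: C, bond orders sum to 2 (valence 4) → 2 H
  atom 11: C, bond orders sum to 3 (valence 4) → 1 H
  atom 12: C with explicit H count 3
  atom 13: C, bond orders sum to 3 (valence 4) → 1 H
  atom 14: O, bond orders sum to 2 (valence 2) → 0 H
Totals → C:12, H:24, O:2.
In Hill order: C12H24O2.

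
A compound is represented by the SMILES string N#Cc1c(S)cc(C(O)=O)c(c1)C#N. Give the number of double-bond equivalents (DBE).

Molecular formula: C9H4N2O2S.
DoU = (2C + 2 + N − H − X) / 2, where X is the halogen count and O/S are ignored.
    = (2·9 + 2 + 2 − 4 − 0) / 2 = 18 / 2 = 9.

9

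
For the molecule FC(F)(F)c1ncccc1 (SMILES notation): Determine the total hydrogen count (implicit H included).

Walk through each heavy atom and fill implicit hydrogens from standard valence (C 4, N 3, O 2, S 2, halogen 1); for lowercase aromatic atoms, an aromatic c carries 1 H when it has two neighbours and 0 H with three, and aromatic n carries 0 H:
  atom 1: F (halogen, monovalent) → 0 H
  atom 2: C, bond orders sum to 4 (valence 4) → 0 H
  atom 3: F (halogen, monovalent) → 0 H
  atom 4: F (halogen, monovalent) → 0 H
  atom 5: aromatic c, 3 neighbours → 0 H
  atom 6: aromatic n, 2 neighbours → 0 H
  atom 7: aromatic c, 2 neighbours → 1 H
  atom 8: aromatic c, 2 neighbours → 1 H
  atom 9: aromatic c, 2 neighbours → 1 H
  atom 10: aromatic c, 2 neighbours → 1 H
Total hydrogens: 4.

4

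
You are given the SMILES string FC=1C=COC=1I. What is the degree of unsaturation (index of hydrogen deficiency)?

Degree of unsaturation = (number of rings) + (number of π bonds).
Ring closures in the SMILES: 1.
π bonds: 2 double bonds (each 1 DoU) → 2 DoU from unsaturation.
Total DoU = 1 + 2 = 3.

3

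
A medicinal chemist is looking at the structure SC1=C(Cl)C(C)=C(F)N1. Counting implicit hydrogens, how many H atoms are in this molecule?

5

Walk through each heavy atom and fill implicit hydrogens from standard valence (C 4, N 3, O 2, S 2, halogen 1):
  atom 1: S, bond orders sum to 1 (valence 2) → 1 H
  atom 2: C, bond orders sum to 4 (valence 4) → 0 H
  atom 3: C, bond orders sum to 4 (valence 4) → 0 H
  atom 4: Cl (halogen, monovalent) → 0 H
  atom 5: C, bond orders sum to 4 (valence 4) → 0 H
  atom 6: C, bond orders sum to 1 (valence 4) → 3 H
  atom 7: C, bond orders sum to 4 (valence 4) → 0 H
  atom 8: F (halogen, monovalent) → 0 H
  atom 9: N, bond orders sum to 2 (valence 3) → 1 H
Total hydrogens: 5.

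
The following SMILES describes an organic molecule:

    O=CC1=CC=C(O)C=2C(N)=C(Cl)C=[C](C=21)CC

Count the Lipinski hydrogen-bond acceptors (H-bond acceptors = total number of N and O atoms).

N atoms: 1; O atoms: 2.
Lipinski HBA = 1 + 2 = 3.

3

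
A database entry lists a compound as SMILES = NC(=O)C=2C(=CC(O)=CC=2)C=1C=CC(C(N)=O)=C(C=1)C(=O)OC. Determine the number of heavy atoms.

23

Every atom symbol written in the SMILES (organic subset) is one heavy atom; implicit H are not written.
Heavy atoms by element → C:16, N:2, O:5.
Total: 23.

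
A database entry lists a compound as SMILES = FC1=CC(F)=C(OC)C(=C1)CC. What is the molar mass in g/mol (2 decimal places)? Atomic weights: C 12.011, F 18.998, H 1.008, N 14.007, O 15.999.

First, the molecular formula is C9H10F2O (counting implicit H from valence).
  C: 9 × 12.011 = 108.099
  F: 2 × 18.998 = 37.996
  H: 10 × 1.008 = 10.080
  O: 1 × 15.999 = 15.999
Sum: 9×12.011 + 2×18.998 + 10×1.008 + 1×15.999 = 172.174 → 172.17 g/mol.

172.17 g/mol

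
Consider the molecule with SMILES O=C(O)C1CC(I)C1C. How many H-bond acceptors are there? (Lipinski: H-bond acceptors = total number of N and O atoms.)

N atoms: 0; O atoms: 2.
Lipinski HBA = 0 + 2 = 2.

2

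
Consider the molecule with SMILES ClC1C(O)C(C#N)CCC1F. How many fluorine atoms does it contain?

Scan the SMILES for F atoms (remember two-letter symbols like Cl and Br are single atoms).
Fluorine count: 1.

1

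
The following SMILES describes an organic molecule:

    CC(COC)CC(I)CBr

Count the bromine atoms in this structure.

Scan the SMILES for Br atoms (remember two-letter symbols like Cl and Br are single atoms).
Bromine count: 1.

1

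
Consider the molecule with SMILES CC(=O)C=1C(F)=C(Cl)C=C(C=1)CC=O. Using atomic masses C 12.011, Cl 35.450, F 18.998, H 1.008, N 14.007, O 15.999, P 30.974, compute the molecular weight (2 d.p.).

First, the molecular formula is C10H8ClFO2 (counting implicit H from valence).
  C: 10 × 12.011 = 120.110
  Cl: 1 × 35.450 = 35.450
  F: 1 × 18.998 = 18.998
  H: 8 × 1.008 = 8.064
  O: 2 × 15.999 = 31.998
Sum: 10×12.011 + 1×35.450 + 1×18.998 + 8×1.008 + 2×15.999 = 214.620 → 214.62 g/mol.

214.62 g/mol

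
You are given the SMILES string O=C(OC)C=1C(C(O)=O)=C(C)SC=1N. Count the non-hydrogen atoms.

14

Every atom symbol written in the SMILES (organic subset) is one heavy atom; implicit H are not written.
Heavy atoms by element → C:8, N:1, O:4, S:1.
Total: 14.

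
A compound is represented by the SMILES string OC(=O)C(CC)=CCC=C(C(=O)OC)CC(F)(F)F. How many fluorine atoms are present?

3

Scan the SMILES for F atoms (remember two-letter symbols like Cl and Br are single atoms).
Fluorine count: 3.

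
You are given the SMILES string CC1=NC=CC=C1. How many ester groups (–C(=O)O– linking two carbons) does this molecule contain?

0

Scan the SMILES for the ester motif — none present.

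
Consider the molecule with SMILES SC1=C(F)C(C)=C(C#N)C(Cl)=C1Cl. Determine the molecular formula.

C8H4Cl2FNS

Walk through each heavy atom and fill implicit hydrogens from standard valence (C 4, N 3, O 2, S 2, halogen 1):
  atom 1: S, bond orders sum to 1 (valence 2) → 1 H
  atom 2: C, bond orders sum to 4 (valence 4) → 0 H
  atom 3: C, bond orders sum to 4 (valence 4) → 0 H
  atom 4: F (halogen, monovalent) → 0 H
  atom 5: C, bond orders sum to 4 (valence 4) → 0 H
  atom 6: C, bond orders sum to 1 (valence 4) → 3 H
  atom 7: C, bond orders sum to 4 (valence 4) → 0 H
  atom 8: C, bond orders sum to 4 (valence 4) → 0 H
  atom 9: N, bond orders sum to 3 (valence 3) → 0 H
  atom 10: C, bond orders sum to 4 (valence 4) → 0 H
  atom 11: Cl (halogen, monovalent) → 0 H
  atom 12: C, bond orders sum to 4 (valence 4) → 0 H
  atom 13: Cl (halogen, monovalent) → 0 H
Totals → C:8, H:4, Cl:2, F:1, N:1, S:1.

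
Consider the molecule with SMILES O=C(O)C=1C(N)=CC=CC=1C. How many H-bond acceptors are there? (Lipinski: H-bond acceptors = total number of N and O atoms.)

N atoms: 1; O atoms: 2.
Lipinski HBA = 1 + 2 = 3.

3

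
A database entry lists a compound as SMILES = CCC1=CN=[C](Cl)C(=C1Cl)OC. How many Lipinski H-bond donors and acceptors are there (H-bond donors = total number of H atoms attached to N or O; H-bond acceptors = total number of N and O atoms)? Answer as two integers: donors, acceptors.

Donors: find every N or O and count the H atoms it carries.
  atom 5 (N): bond orders sum to 3 → 0 H
  atom 11 (O): bond orders sum to 2 → 0 H
Lipinski HBD = 0.
Acceptors: N atoms = 1, O atoms = 1 → HBA = 2.

0, 2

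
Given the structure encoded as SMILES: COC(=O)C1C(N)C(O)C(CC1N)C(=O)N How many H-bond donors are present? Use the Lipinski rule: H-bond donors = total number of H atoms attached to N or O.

Donors: find every N or O and count the H atoms it carries.
  atom 2 (O): bond orders sum to 2 → 0 H
  atom 4 (O): bond orders sum to 2 → 0 H
  atom 7 (N): bond orders sum to 1 → 2 H
  atom 9 (O): bond orders sum to 1 → 1 H
  atom 13 (N): bond orders sum to 1 → 2 H
  atom 15 (O): bond orders sum to 2 → 0 H
  atom 16 (N): bond orders sum to 1 → 2 H
Lipinski HBD = 7.

7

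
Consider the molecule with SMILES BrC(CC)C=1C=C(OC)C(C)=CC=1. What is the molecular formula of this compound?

C11H15BrO

Walk through each heavy atom and fill implicit hydrogens from standard valence (C 4, N 3, O 2, S 2, halogen 1):
  atom 1: Br (halogen, monovalent) → 0 H
  atom 2: C, bond orders sum to 3 (valence 4) → 1 H
  atom 3: C, bond orders sum to 2 (valence 4) → 2 H
  atom 4: C, bond orders sum to 1 (valence 4) → 3 H
  atom 5: C, bond orders sum to 4 (valence 4) → 0 H
  atom 6: C, bond orders sum to 3 (valence 4) → 1 H
  atom 7: C, bond orders sum to 4 (valence 4) → 0 H
  atom 8: O, bond orders sum to 2 (valence 2) → 0 H
  atom 9: C, bond orders sum to 1 (valence 4) → 3 H
  atom 10: C, bond orders sum to 4 (valence 4) → 0 H
  atom 11: C, bond orders sum to 1 (valence 4) → 3 H
  atom 12: C, bond orders sum to 3 (valence 4) → 1 H
  atom 13: C, bond orders sum to 3 (valence 4) → 1 H
Totals → C:11, H:15, Br:1, O:1.
In Hill order: C11H15BrO.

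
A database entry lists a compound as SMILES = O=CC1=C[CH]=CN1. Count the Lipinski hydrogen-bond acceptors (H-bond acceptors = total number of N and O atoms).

N atoms: 1; O atoms: 1.
Lipinski HBA = 1 + 1 = 2.

2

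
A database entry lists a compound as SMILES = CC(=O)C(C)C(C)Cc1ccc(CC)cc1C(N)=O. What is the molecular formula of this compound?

Walk through each heavy atom and fill implicit hydrogens from standard valence (C 4, N 3, O 2, S 2, halogen 1); for lowercase aromatic atoms, an aromatic c carries 1 H when it has two neighbours and 0 H with three, and aromatic n carries 0 H:
  atom 1: C, bond orders sum to 1 (valence 4) → 3 H
  atom 2: C, bond orders sum to 4 (valence 4) → 0 H
  atom 3: O, bond orders sum to 2 (valence 2) → 0 H
  atom 4: C, bond orders sum to 3 (valence 4) → 1 H
  atom 5: C, bond orders sum to 1 (valence 4) → 3 H
  atom 6: C, bond orders sum to 3 (valence 4) → 1 H
  atom 7: C, bond orders sum to 1 (valence 4) → 3 H
  atom 8: C, bond orders sum to 2 (valence 4) → 2 H
  atom 9: aromatic c, 3 neighbours → 0 H
  atom 10: aromatic c, 2 neighbours → 1 H
  atom 11: aromatic c, 2 neighbours → 1 H
  atom 12: aromatic c, 3 neighbours → 0 H
  atom 13: C, bond orders sum to 2 (valence 4) → 2 H
  atom 14: C, bond orders sum to 1 (valence 4) → 3 H
  atom 15: aromatic c, 2 neighbours → 1 H
  atom 16: aromatic c, 3 neighbours → 0 H
  atom 17: C, bond orders sum to 4 (valence 4) → 0 H
  atom 18: N, bond orders sum to 1 (valence 3) → 2 H
  atom 19: O, bond orders sum to 2 (valence 2) → 0 H
Totals → C:16, H:23, N:1, O:2.
In Hill order: C16H23NO2.

C16H23NO2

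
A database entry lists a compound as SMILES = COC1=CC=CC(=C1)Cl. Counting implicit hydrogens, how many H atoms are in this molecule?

7

Walk through each heavy atom and fill implicit hydrogens from standard valence (C 4, N 3, O 2, S 2, halogen 1):
  atom 1: C, bond orders sum to 1 (valence 4) → 3 H
  atom 2: O, bond orders sum to 2 (valence 2) → 0 H
  atom 3: C, bond orders sum to 4 (valence 4) → 0 H
  atom 4: C, bond orders sum to 3 (valence 4) → 1 H
  atom 5: C, bond orders sum to 3 (valence 4) → 1 H
  atom 6: C, bond orders sum to 3 (valence 4) → 1 H
  atom 7: C, bond orders sum to 4 (valence 4) → 0 H
  atom 8: C, bond orders sum to 3 (valence 4) → 1 H
  atom 9: Cl (halogen, monovalent) → 0 H
Total hydrogens: 7.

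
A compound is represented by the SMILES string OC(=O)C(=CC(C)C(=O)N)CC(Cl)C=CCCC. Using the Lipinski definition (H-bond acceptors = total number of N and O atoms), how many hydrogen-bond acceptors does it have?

N atoms: 1; O atoms: 3.
Lipinski HBA = 1 + 3 = 4.

4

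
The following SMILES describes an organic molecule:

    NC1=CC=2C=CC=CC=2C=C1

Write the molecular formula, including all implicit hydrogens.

C10H9N

Walk through each heavy atom and fill implicit hydrogens from standard valence (C 4, N 3, O 2, S 2, halogen 1):
  atom 1: N, bond orders sum to 1 (valence 3) → 2 H
  atom 2: C, bond orders sum to 4 (valence 4) → 0 H
  atom 3: C, bond orders sum to 3 (valence 4) → 1 H
  atom 4: C, bond orders sum to 4 (valence 4) → 0 H
  atom 5: C, bond orders sum to 3 (valence 4) → 1 H
  atom 6: C, bond orders sum to 3 (valence 4) → 1 H
  atom 7: C, bond orders sum to 3 (valence 4) → 1 H
  atom 8: C, bond orders sum to 3 (valence 4) → 1 H
  atom 9: C, bond orders sum to 4 (valence 4) → 0 H
  atom 10: C, bond orders sum to 3 (valence 4) → 1 H
  atom 11: C, bond orders sum to 3 (valence 4) → 1 H
Totals → C:10, H:9, N:1.
In Hill order: C10H9N.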